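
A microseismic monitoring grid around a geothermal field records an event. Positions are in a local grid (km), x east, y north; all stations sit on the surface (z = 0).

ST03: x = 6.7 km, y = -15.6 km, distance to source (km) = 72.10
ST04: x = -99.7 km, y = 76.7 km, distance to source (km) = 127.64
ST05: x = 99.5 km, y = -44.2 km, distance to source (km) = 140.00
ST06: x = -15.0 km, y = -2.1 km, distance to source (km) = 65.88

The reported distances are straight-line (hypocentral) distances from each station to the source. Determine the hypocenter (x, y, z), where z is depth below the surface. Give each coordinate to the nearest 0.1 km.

Each station gives a sphere (x−x_i)² + (y−y_i)² + z² = d_i² (stations at z=0).
Subtracting the ST03 sphere from ST04 and ST05: z² cancels, leaving linear equations in x and y:
-212.8 x + 184.6 y = 4441.17
185.6 x − 57.2 y = -2835.95
Solving: x ≈ -12.199, y ≈ 9.995 km (keep extra digits for the depth step; rounded: -12.2, 10.0).
Then from the ST03 sphere: z² = 72.10² − (x − 6.7)² − (y + 15.6)² with x = -12.199, y = 9.995, so z ≈ 64.700 ≈ 64.7 km.

(-12.2, 10.0, 64.7)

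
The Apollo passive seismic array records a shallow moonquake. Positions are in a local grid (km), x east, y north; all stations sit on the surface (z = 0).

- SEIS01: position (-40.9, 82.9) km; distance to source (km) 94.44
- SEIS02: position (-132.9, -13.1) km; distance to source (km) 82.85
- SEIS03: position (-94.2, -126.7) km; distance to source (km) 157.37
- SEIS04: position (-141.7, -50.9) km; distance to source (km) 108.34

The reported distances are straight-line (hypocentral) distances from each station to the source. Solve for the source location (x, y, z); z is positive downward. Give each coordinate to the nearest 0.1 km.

Each station gives a sphere (x−x_i)² + (y−y_i)² + z² = d_i² (stations at z=0).
Subtracting the SEIS01 sphere from SEIS02 and SEIS03: z² cancels, leaving linear equations in x and y:
-184.0 x − 192.0 y = 11343.59
-106.6 x − 419.2 y = 534.91
Solving: x ≈ -82.105, y ≈ 19.603 km (keep extra digits for the depth step; rounded: -82.1, 19.6).
Then from the SEIS01 sphere: z² = 94.44² − (x + 40.9)² − (y − 82.9)² with x = -82.105, y = 19.603, so z ≈ 56.697 ≈ 56.7 km.

(-82.1, 19.6, 56.7)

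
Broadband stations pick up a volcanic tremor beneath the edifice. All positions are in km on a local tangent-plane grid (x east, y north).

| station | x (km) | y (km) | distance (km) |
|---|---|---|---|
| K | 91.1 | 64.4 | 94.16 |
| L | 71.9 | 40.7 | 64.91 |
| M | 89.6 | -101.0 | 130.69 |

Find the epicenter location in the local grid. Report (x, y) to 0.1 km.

(16.3, 7.2)

Circle about each station: (x − 91.1)² + (y − 64.4)² = 94.16²; (x − 71.9)² + (y − 40.7)² = 64.91²; (x − 89.6)² + (y + 101.0)² = 130.69².
Subtracting the K equation from the L and M equations removes the quadratic terms:
-38.4 x − 47.4 y = -967.67
-3.0 x − 330.8 y = -2431.18
Solving the 2×2 system: x ≈ 16.3, y ≈ 7.2 km.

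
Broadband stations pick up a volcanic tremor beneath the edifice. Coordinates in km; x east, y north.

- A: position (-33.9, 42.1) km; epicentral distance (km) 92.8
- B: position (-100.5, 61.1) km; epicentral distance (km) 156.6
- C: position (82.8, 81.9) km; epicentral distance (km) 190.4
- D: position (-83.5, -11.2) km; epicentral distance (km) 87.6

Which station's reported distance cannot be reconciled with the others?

Solve using three stations at a time. Using B, C, D (subtract circle equations pairwise → linear system) gives (x, y) ≈ (-24.1, -75.6).
Distances from that point to each station vs reported:
  A: calculated 118.1 vs reported 92.8 → residual 25.3 km
  B: calculated 156.6 vs reported 156.6 → residual 0.0 km
  C: calculated 190.4 vs reported 190.4 → residual 0.0 km
  D: calculated 87.6 vs reported 87.6 → residual 0.0 km
B, C, D are mutually consistent (residuals ≈ 0); A is off by 25.3 km.

A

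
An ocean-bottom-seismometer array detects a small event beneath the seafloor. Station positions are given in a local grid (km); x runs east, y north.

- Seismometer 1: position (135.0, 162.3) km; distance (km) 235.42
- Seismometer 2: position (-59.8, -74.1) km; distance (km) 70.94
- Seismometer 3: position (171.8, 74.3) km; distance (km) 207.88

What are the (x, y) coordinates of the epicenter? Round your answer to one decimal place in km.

x ≈ -13.1 km, y ≈ -20.7 km

Circle about each station: (x − 135.0)² + (y − 162.3)² = 235.42²; (x + 59.8)² + (y + 74.1)² = 70.94²; (x − 171.8)² + (y − 74.3)² = 207.88².
Subtracting the Seismometer 1 equation from the Seismometer 2 and Seismometer 3 equations removes the quadratic terms:
-389.6 x − 472.8 y = 14890.65
73.6 x − 176.0 y = 2677.92
Solving the 2×2 system: x ≈ -13.1, y ≈ -20.7 km.
Check against Seismometer 1 (with the unrounded x, y): √((x − 135.0)²+(y − 162.3)²) = 235.42 ≈ 235.42 km. ✓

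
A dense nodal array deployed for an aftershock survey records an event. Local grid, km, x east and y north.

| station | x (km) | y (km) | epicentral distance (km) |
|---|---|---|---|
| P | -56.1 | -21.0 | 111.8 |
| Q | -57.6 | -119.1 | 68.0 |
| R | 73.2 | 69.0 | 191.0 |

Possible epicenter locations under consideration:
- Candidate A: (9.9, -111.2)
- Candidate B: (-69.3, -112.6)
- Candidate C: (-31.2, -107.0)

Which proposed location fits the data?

Candidate A

For each candidate, compare |candidate − station| to the reported distance:
Candidate A: residuals P 0.0, Q 0.0, R 0.0 → max 0.0 km
Candidate B: residuals P 19.3, Q 54.6, R 39.8 → max 54.6 km
Candidate C: residuals P 22.3, Q 39.0, R 13.6 → max 39.0 km
Only Candidate A has all residuals ≈ 0.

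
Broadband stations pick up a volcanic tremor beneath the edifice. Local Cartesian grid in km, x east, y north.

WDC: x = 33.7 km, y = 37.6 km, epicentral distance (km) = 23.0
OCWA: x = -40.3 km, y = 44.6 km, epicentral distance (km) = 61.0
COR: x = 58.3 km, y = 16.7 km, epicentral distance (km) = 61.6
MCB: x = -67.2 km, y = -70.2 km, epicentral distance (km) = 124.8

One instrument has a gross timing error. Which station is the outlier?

COR

Solve using three stations at a time. Using WDC, OCWA, MCB (subtract circle equations pairwise → linear system) gives (x, y) ≈ (16.5, 22.4).
Distances from that point to each station vs reported:
  WDC: calculated 23.0 vs reported 23.0 → residual 0.0 km
  OCWA: calculated 61.0 vs reported 61.0 → residual 0.0 km
  COR: calculated 42.2 vs reported 61.6 → residual 19.4 km
  MCB: calculated 124.8 vs reported 124.8 → residual 0.0 km
WDC, OCWA, MCB are mutually consistent (residuals ≈ 0); COR is off by 19.4 km.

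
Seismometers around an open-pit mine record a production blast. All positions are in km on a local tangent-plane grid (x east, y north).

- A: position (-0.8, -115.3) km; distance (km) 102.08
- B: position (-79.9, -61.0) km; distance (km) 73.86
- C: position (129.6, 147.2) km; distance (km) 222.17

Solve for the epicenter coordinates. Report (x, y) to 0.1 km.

(-21.8, -15.4)

Circle about each station: (x + 0.8)² + (y + 115.3)² = 102.08²; (x + 79.9)² + (y + 61.0)² = 73.86²; (x − 129.6)² + (y − 147.2)² = 222.17².
Subtracting pairs of circle equations eliminates x²+y² and gives linear equations (the radical axes):
-158.2 x + 108.6 y = 1775.31
260.8 x + 525.0 y = -13769.91
Solving the 2×2 system: x ≈ -21.8, y ≈ -15.4 km.
Check against A (with the unrounded x, y): √((x + 0.8)²+(y + 115.3)²) = 102.08 ≈ 102.08 km. ✓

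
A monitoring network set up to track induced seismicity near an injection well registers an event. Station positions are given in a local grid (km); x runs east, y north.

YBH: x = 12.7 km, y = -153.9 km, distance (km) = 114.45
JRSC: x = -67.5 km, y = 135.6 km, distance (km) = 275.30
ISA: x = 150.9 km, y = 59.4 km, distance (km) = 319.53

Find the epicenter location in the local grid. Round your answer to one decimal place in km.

-100.6 km east, -137.7 km north

Circle about each station: (x − 12.7)² + (y + 153.9)² = 114.45²; (x + 67.5)² + (y − 135.6)² = 275.30²; (x − 150.9)² + (y − 59.4)² = 319.53².
Subtracting the YBH equation from the JRSC and ISA equations removes the quadratic terms:
-160.4 x + 579.0 y = -63594.18
276.4 x + 426.6 y = -86547.95
Solving the 2×2 system: x ≈ -100.6, y ≈ -137.7 km.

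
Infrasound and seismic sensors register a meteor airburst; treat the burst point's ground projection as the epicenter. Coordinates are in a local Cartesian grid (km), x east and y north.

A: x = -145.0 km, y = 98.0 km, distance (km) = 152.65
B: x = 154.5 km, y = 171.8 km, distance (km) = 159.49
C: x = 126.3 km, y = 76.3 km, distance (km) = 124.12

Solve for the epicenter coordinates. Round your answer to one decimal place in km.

(7.1, 110.9)

Circle about each station: (x + 145.0)² + (y − 98.0)² = 152.65²; (x − 154.5)² + (y − 171.8)² = 159.49²; (x − 126.3)² + (y − 76.3)² = 124.12².
Subtracting the A equation from the B and C equations removes the quadratic terms:
599.0 x + 147.6 y = 20621.45
542.6 x − 43.4 y = -959.37
Solving the 2×2 system: x ≈ 7.1, y ≈ 110.9 km.
Check against A (with the unrounded x, y): √((x + 145.0)²+(y − 98.0)²) = 152.65 ≈ 152.65 km. ✓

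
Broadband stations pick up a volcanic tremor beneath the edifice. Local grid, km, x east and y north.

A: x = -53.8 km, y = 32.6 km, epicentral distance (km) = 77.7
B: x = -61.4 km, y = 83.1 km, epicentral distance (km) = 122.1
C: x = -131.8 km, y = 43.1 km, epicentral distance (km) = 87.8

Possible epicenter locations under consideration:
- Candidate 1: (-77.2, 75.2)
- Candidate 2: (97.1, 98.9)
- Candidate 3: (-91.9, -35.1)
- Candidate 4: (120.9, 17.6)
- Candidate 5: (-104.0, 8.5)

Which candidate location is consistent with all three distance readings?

For each candidate, compare |candidate − station| to the reported distance:
Candidate 1: residuals A 29.1, B 104.4, C 24.5 → max 104.4 km
Candidate 2: residuals A 87.1, B 37.2, C 147.8 → max 147.8 km
Candidate 3: residuals A 0.0, B 0.0, C 0.0 → max 0.0 km
Candidate 4: residuals A 97.6, B 71.6, C 166.2 → max 166.2 km
Candidate 5: residuals A 22.0, B 36.2, C 43.4 → max 43.4 km
Only Candidate 3 has all residuals ≈ 0.

Candidate 3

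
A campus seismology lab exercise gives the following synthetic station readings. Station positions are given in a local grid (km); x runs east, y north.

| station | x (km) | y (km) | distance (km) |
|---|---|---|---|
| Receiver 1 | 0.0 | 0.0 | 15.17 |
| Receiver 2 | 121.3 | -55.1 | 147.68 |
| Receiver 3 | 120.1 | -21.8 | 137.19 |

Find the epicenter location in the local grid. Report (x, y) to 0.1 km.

(-15.1, 1.5)

Circle about each station: x² + y² = 15.17²; (x − 121.3)² + (y + 55.1)² = 147.68²; (x − 120.1)² + (y + 21.8)² = 137.19².
Subtracting the Receiver 1 equation from the Receiver 2 and Receiver 3 equations removes the quadratic terms:
242.6 x − 110.2 y = -3829.55
240.2 x − 43.6 y = -3691.72
Solving the 2×2 system: x ≈ -15.1, y ≈ 1.5 km.
Check against Receiver 1 (with the unrounded x, y): √(x²+y²) = 15.17 ≈ 15.17 km. ✓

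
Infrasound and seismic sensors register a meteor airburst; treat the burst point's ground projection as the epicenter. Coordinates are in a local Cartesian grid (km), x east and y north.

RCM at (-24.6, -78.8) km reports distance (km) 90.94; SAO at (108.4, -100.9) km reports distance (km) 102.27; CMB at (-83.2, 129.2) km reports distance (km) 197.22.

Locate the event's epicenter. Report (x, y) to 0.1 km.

x ≈ 45.2 km, y ≈ -20.5 km

Circle about each station: (x + 24.6)² + (y + 78.8)² = 90.94²; (x − 108.4)² + (y + 100.9)² = 102.27²; (x + 83.2)² + (y − 129.2)² = 197.22².
Subtracting the RCM equation from the SAO and CMB equations removes the quadratic terms:
266.0 x − 44.2 y = 12927.70
-117.2 x + 416.0 y = -13825.36
Solving the 2×2 system: x ≈ 45.2, y ≈ -20.5 km.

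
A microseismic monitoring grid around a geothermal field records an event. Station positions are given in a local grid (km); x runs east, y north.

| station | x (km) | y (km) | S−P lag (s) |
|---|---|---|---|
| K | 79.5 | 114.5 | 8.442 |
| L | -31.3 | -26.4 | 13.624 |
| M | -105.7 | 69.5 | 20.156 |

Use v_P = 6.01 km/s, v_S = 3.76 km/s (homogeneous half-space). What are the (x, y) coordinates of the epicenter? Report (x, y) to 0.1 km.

Distance from S−P lag: d = Δt · v_P v_S / (v_P − v_S) = Δt · (6.01·3.76)/(6.01−3.76) ≈ 10.0434·Δt.
So d_K = 84.79, d_L = 136.83, d_M = 202.43 km.
Circle about each station: (x − 79.5)² + (y − 114.5)² = 84.79²; (x + 31.3)² + (y + 26.4)² = 136.83²; (x + 105.7)² + (y − 69.5)² = 202.43².
Subtracting pairs of circle equations eliminates x²+y² and gives linear equations (the radical axes):
-221.6 x − 281.8 y = -29286.95
-370.4 x − 90.0 y = -37216.32
Solving the 2×2 system: x ≈ 93.0, y ≈ 30.8 km.
Check against K (with the unrounded x, y): √((x − 79.5)²+(y − 114.5)²) = 84.78 ≈ 84.79 km. ✓

x ≈ 93.0 km, y ≈ 30.8 km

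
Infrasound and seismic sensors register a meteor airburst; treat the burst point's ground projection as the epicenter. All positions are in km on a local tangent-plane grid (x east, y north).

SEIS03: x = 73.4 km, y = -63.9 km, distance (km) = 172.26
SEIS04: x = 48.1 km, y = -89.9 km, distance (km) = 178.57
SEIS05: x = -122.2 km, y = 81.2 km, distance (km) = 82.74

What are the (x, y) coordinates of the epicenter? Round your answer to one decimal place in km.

Circle about each station: (x − 73.4)² + (y + 63.9)² = 172.26²; (x − 48.1)² + (y + 89.9)² = 178.57²; (x + 122.2)² + (y − 81.2)² = 82.74².
Subtracting the SEIS03 equation from the SEIS04 and SEIS05 equations removes the quadratic terms:
-50.6 x − 52.0 y = -1288.89
-391.2 x + 290.2 y = 34883.11
Solving the 2×2 system: x ≈ -41.1, y ≈ 64.8 km.
Check against SEIS03 (with the unrounded x, y): √((x − 73.4)²+(y + 63.9)²) = 172.26 ≈ 172.26 km. ✓

-41.1 km east, 64.8 km north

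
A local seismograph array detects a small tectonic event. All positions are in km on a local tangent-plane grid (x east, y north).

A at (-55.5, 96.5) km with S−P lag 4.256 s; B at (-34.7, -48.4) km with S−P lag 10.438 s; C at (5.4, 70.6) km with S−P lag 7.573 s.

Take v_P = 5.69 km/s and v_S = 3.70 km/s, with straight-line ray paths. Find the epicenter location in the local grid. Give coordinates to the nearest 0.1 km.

x ≈ -73.2 km, y ≈ 55.1 km

Distance from S−P lag: d = Δt · v_P v_S / (v_P − v_S) = Δt · (5.69·3.70)/(5.69−3.70) ≈ 10.5794·Δt.
So d_A = 45.03, d_B = 110.43, d_C = 80.12 km.
Circle about each station: (x + 55.5)² + (y − 96.5)² = 45.03²; (x + 34.7)² + (y + 48.4)² = 110.43²; (x − 5.4)² + (y − 70.6)² = 80.12².
Subtracting the A equation from the B and C equations removes the quadratic terms:
41.6 x − 289.8 y = -19012.93
121.8 x − 51.8 y = -11770.49
Solving the 2×2 system: x ≈ -73.2, y ≈ 55.1 km.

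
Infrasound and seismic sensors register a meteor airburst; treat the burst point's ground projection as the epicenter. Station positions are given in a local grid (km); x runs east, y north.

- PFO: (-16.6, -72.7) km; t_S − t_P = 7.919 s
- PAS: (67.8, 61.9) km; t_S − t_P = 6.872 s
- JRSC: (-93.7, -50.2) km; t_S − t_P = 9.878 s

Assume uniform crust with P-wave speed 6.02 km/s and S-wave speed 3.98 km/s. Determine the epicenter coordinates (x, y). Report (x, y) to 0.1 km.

x ≈ -0.5 km, y ≈ 18.9 km

Distance from S−P lag: d = Δt · v_P v_S / (v_P − v_S) = Δt · (6.02·3.98)/(6.02−3.98) ≈ 11.7449·Δt.
So d_PFO = 93.01, d_PAS = 80.71, d_JRSC = 116.02 km.
Circle about each station: (x + 16.6)² + (y + 72.7)² = 93.01²; (x − 67.8)² + (y − 61.9)² = 80.71²; (x + 93.7)² + (y + 50.2)² = 116.02².
Subtracting the PFO equation from the PAS and JRSC equations removes the quadratic terms:
168.8 x + 269.2 y = 5004.36
-154.2 x + 45.0 y = 929.10
Solving the 2×2 system: x ≈ -0.5, y ≈ 18.9 km.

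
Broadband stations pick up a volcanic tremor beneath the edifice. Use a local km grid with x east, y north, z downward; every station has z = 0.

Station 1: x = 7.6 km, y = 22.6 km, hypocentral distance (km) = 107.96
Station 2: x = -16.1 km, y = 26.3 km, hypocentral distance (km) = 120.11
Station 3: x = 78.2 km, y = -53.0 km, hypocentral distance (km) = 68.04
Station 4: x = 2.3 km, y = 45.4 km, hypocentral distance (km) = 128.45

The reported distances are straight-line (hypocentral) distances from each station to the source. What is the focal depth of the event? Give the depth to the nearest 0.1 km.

Each station gives a sphere (x−x_i)² + (y−y_i)² + z² = d_i² (stations at z=0).
Subtracting the Station 1 sphere from Station 2 and Station 3: z² cancels, leaving linear equations in x and y:
-47.4 x + 7.4 y = -2388.67
141.2 x − 151.2 y = 15381.64
Solving: x ≈ 40.402, y ≈ -64.000 km (keep extra digits for the depth step; rounded: 40.4, -64.0).
Then from the Station 1 sphere: z² = 107.96² − (x − 7.6)² − (y − 22.6)² with x = 40.402, y = -64.000, so z ≈ 55.496 ≈ 55.5 km.

z ≈ 55.5 km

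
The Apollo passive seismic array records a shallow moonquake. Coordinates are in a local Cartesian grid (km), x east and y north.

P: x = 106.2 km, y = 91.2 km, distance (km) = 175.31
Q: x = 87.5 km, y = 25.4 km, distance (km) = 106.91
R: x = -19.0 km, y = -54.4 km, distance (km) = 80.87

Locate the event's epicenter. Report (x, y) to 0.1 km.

Circle about each station: (x − 106.2)² + (y − 91.2)² = 175.31²; (x − 87.5)² + (y − 25.4)² = 106.91²; (x + 19.0)² + (y + 54.4)² = 80.87².
Subtracting pairs of circle equations eliminates x²+y² and gives linear equations (the radical axes):
-37.4 x − 131.6 y = 8009.38
-250.4 x − 291.2 y = 7918.12
Solving the 2×2 system: x ≈ 58.5, y ≈ -77.5 km.
Check against P (with the unrounded x, y): √((x − 106.2)²+(y − 91.2)²) = 175.30 ≈ 175.31 km. ✓

x ≈ 58.5 km, y ≈ -77.5 km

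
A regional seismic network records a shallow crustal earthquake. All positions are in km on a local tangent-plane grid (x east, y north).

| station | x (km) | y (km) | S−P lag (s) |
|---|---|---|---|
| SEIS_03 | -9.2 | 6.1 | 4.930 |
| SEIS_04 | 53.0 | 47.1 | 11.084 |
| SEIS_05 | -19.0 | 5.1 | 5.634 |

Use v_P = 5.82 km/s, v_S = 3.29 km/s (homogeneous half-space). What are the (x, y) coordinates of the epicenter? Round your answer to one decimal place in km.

Distance from S−P lag: d = Δt · v_P v_S / (v_P − v_S) = Δt · (5.82·3.29)/(5.82−3.29) ≈ 7.5683·Δt.
So d_SEIS_03 = 37.31, d_SEIS_04 = 83.89, d_SEIS_05 = 42.64 km.
Circle about each station: (x + 9.2)² + (y − 6.1)² = 37.31²; (x − 53.0)² + (y − 47.1)² = 83.89²; (x + 19.0)² + (y − 5.1)² = 42.64².
Subtracting the SEIS_03 equation from the SEIS_04 and SEIS_05 equations removes the quadratic terms:
124.4 x + 82.0 y = -739.94
-19.6 x − 2.0 y = -160.97
Solving the 2×2 system: x ≈ 10.8, y ≈ -25.4 km.
Check against SEIS_03 (with the unrounded x, y): √((x + 9.2)²+(y − 6.1)²) = 37.33 ≈ 37.31 km. ✓

10.8 km east, -25.4 km north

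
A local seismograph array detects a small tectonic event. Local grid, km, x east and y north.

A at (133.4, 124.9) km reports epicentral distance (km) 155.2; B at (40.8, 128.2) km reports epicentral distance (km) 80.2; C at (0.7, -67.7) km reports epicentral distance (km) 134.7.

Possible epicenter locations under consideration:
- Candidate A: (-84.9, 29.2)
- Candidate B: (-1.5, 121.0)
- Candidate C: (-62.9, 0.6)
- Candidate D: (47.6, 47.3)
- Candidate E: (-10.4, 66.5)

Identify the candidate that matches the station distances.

Candidate E

For each candidate, compare |candidate − station| to the reported distance:
Candidate A: residuals A 83.2, B 79.8, C 5.4 → max 83.2 km
Candidate B: residuals A 20.2, B 37.3, C 54.0 → max 54.0 km
Candidate C: residuals A 77.1, B 84.2, C 41.4 → max 84.2 km
Candidate D: residuals A 39.5, B 1.0, C 10.5 → max 39.5 km
Candidate E: residuals A 0.0, B 0.0, C 0.0 → max 0.0 km
Only Candidate E has all residuals ≈ 0.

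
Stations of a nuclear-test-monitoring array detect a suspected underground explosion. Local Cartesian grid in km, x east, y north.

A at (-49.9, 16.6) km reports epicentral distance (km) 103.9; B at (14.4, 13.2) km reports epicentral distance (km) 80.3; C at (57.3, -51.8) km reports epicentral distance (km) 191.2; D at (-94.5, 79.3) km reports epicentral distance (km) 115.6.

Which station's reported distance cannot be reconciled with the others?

C

Solve using three stations at a time. Using A, B, D (subtract circle equations pairwise → linear system) gives (x, y) ≈ (20.2, 93.2).
Distances from that point to each station vs reported:
  A: calculated 103.8 vs reported 103.9 → residual 0.1 km
  B: calculated 80.2 vs reported 80.3 → residual 0.1 km
  C: calculated 149.7 vs reported 191.2 → residual 41.5 km
  D: calculated 115.5 vs reported 115.6 → residual 0.1 km
A, B, D are mutually consistent (residuals ≈ 0); C is off by 41.5 km.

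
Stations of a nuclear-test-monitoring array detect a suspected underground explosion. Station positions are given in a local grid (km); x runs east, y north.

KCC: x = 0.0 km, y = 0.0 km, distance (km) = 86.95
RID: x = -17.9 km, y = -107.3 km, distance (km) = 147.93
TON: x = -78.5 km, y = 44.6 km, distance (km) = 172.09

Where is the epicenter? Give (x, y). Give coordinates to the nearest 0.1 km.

Circle about each station: x² + y² = 86.95²; (x + 17.9)² + (y + 107.3)² = 147.93²; (x + 78.5)² + (y − 44.6)² = 172.09².
Subtracting the KCC equation from the RID and TON equations removes the quadratic terms:
-35.8 x − 214.6 y = -2489.28
-157.0 x + 89.2 y = -13903.26
Solving the 2×2 system: x ≈ 86.9, y ≈ -2.9 km.

x ≈ 86.9 km, y ≈ -2.9 km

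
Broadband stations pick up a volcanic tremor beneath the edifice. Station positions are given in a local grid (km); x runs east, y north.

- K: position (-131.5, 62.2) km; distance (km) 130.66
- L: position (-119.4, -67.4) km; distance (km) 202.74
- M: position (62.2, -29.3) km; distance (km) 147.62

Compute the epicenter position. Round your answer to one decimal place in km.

(-6.8, 101.2)

Circle about each station: (x + 131.5)² + (y − 62.2)² = 130.66²; (x + 119.4)² + (y + 67.4)² = 202.74²; (x − 62.2)² + (y + 29.3)² = 147.62².
Subtracting the K equation from the L and M equations removes the quadratic terms:
24.2 x − 259.2 y = -26393.44
387.4 x − 183.0 y = -21153.39
Solving the 2×2 system: x ≈ -6.8, y ≈ 101.2 km.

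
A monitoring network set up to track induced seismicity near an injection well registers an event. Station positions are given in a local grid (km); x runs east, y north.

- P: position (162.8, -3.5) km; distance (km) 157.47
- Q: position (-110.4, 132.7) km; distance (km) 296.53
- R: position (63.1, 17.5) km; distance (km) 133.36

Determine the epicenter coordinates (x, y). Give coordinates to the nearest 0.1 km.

Circle about each station: (x − 162.8)² + (y + 3.5)² = 157.47²; (x + 110.4)² + (y − 132.7)² = 296.53²; (x − 63.1)² + (y − 17.5)² = 133.36².
Subtracting the P equation from the Q and R equations removes the quadratic terms:
-546.4 x + 272.4 y = -59851.88
-199.4 x + 42.0 y = -15216.32
Solving the 2×2 system: x ≈ 52.0, y ≈ -115.4 km.

(52.0, -115.4)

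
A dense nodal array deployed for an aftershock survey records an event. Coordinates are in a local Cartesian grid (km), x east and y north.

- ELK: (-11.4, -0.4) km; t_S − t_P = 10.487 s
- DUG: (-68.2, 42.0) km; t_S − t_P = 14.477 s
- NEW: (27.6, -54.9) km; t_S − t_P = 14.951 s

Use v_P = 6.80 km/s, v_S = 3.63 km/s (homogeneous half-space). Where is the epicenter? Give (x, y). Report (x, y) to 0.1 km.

Distance from S−P lag: d = Δt · v_P v_S / (v_P − v_S) = Δt · (6.80·3.63)/(6.80−3.63) ≈ 7.7868·Δt.
So d_ELK = 81.66, d_DUG = 112.73, d_NEW = 116.42 km.
Circle about each station: (x + 11.4)² + (y + 0.4)² = 81.66²; (x + 68.2)² + (y − 42.0)² = 112.73²; (x − 27.6)² + (y + 54.9)² = 116.42².
Subtracting the ELK equation from the DUG and NEW equations removes the quadratic terms:
-113.6 x + 84.8 y = 245.42
78.0 x − 109.0 y = -3239.61
Solving the 2×2 system: x ≈ 43.0, y ≈ 60.5 km.

x ≈ 43.0 km, y ≈ 60.5 km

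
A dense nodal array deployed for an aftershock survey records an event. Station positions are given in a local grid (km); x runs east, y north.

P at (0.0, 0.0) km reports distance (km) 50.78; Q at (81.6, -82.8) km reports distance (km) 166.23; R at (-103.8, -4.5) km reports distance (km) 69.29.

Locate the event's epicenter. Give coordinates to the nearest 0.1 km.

x ≈ -42.5 km, y ≈ 27.8 km

Circle about each station: x² + y² = 50.78²; (x − 81.6)² + (y + 82.8)² = 166.23²; (x + 103.8)² + (y + 4.5)² = 69.29².
Subtracting the P equation from the Q and R equations removes the quadratic terms:
163.2 x − 165.6 y = -11539.40
-207.6 x − 9.0 y = 8572.19
Solving the 2×2 system: x ≈ -42.5, y ≈ 27.8 km.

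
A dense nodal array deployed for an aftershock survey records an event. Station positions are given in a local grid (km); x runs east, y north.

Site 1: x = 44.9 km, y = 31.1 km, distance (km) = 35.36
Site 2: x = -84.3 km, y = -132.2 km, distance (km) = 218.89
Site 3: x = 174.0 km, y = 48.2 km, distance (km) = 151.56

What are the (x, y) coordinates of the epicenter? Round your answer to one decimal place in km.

Circle about each station: (x − 44.9)² + (y − 31.1)² = 35.36²; (x + 84.3)² + (y + 132.2)² = 218.89²; (x − 174.0)² + (y − 48.2)² = 151.56².
Subtracting the Site 1 equation from the Site 2 and Site 3 equations removes the quadratic terms:
-258.4 x − 326.6 y = -25062.39
258.2 x + 34.2 y = 7895.92
Solving the 2×2 system: x ≈ 22.8, y ≈ 58.7 km.

22.8 km east, 58.7 km north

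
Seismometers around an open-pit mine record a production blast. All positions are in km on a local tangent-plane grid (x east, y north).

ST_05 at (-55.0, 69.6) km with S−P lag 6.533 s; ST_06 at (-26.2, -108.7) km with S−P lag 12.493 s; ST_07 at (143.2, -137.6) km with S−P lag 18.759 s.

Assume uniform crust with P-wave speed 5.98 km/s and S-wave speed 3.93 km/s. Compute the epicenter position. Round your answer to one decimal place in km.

Distance from S−P lag: d = Δt · v_P v_S / (v_P − v_S) = Δt · (5.98·3.93)/(5.98−3.93) ≈ 11.4641·Δt.
So d_ST_05 = 74.89, d_ST_06 = 143.22, d_ST_07 = 215.06 km.
Circle about each station: (x + 55.0)² + (y − 69.6)² = 74.89²; (x + 26.2)² + (y + 108.7)² = 143.22²; (x − 143.2)² + (y + 137.6)² = 215.06².
Subtracting the ST_05 equation from the ST_06 and ST_07 equations removes the quadratic terms:
57.6 x − 356.6 y = -10270.49
396.4 x − 414.4 y = -9071.45
Solving the 2×2 system: x ≈ 8.7, y ≈ 30.2 km.

x ≈ 8.7 km, y ≈ 30.2 km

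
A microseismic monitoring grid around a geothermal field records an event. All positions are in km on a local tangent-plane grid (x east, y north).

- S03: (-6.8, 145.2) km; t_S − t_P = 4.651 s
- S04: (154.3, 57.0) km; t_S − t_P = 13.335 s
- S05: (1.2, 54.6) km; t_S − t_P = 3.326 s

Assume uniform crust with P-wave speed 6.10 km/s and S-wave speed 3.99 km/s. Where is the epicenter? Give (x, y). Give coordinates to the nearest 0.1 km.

4.7 km east, 92.8 km north

Distance from S−P lag: d = Δt · v_P v_S / (v_P − v_S) = Δt · (6.10·3.99)/(6.10−3.99) ≈ 11.5351·Δt.
So d_S03 = 53.65, d_S04 = 153.82, d_S05 = 38.37 km.
Circle about each station: (x + 6.8)² + (y − 145.2)² = 53.65²; (x − 154.3)² + (y − 57.0)² = 153.82²; (x − 1.2)² + (y − 54.6)² = 38.37².
Subtracting the S03 equation from the S04 and S05 equations removes the quadratic terms:
322.2 x − 176.4 y = -14854.06
16.0 x − 181.2 y = -16740.61
Solving the 2×2 system: x ≈ 4.7, y ≈ 92.8 km.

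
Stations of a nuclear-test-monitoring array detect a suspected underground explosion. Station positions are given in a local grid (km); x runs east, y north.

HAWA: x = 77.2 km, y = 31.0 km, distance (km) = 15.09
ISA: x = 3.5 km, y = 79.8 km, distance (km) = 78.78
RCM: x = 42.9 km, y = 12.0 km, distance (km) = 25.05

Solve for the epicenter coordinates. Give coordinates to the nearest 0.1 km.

x ≈ 62.5 km, y ≈ 27.6 km

Circle about each station: (x − 77.2)² + (y − 31.0)² = 15.09²; (x − 3.5)² + (y − 79.8)² = 78.78²; (x − 42.9)² + (y − 12.0)² = 25.05².
Subtracting pairs of circle equations eliminates x²+y² and gives linear equations (the radical axes):
-147.4 x + 97.6 y = -6519.13
-68.6 x − 38.0 y = -5336.22
Solving the 2×2 system: x ≈ 62.5, y ≈ 27.6 km.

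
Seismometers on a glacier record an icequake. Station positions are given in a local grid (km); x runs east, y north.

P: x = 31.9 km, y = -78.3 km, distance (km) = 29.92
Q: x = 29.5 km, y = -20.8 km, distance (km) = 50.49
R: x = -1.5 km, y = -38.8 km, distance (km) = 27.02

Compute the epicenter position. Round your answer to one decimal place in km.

x ≈ 5.1 km, y ≈ -65.0 km

Circle about each station: (x − 31.9)² + (y + 78.3)² = 29.92²; (x − 29.5)² + (y + 20.8)² = 50.49²; (x + 1.5)² + (y + 38.8)² = 27.02².
Subtracting the P equation from the Q and R equations removes the quadratic terms:
-4.8 x + 115.0 y = -7499.64
-66.8 x + 79.0 y = -5475.68
Solving the 2×2 system: x ≈ 5.1, y ≈ -65.0 km.
Check against P (with the unrounded x, y): √((x − 31.9)²+(y + 78.3)²) = 29.92 ≈ 29.92 km. ✓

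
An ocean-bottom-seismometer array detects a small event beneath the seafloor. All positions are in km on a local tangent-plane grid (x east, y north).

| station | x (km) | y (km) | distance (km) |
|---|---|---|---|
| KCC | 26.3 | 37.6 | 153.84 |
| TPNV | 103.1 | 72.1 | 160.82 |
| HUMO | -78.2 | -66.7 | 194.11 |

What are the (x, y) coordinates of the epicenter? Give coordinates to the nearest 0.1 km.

Circle about each station: (x − 26.3)² + (y − 37.6)² = 153.84²; (x − 103.1)² + (y − 72.1)² = 160.82²; (x + 78.2)² + (y + 66.7)² = 194.11².
Subtracting the KCC equation from the TPNV and HUMO equations removes the quadratic terms:
153.6 x + 69.0 y = 11526.24
-209.0 x − 208.6 y = -5553.27
Solving the 2×2 system: x ≈ 114.7, y ≈ -88.3 km.

114.7 km east, -88.3 km north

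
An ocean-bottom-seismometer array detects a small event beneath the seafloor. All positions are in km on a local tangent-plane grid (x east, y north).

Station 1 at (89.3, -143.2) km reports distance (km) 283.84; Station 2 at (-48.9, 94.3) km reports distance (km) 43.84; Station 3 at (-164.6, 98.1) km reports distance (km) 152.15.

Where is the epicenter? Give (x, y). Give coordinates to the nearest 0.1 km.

(-14.2, 121.1)

Circle about each station: (x − 89.3)² + (y + 143.2)² = 283.84²; (x + 48.9)² + (y − 94.3)² = 43.84²; (x + 164.6)² + (y − 98.1)² = 152.15².
Subtracting the Station 1 equation from the Station 2 and Station 3 equations removes the quadratic terms:
-276.4 x + 475.0 y = 61446.17
-507.8 x + 482.6 y = 65651.56
Solving the 2×2 system: x ≈ -14.2, y ≈ 121.1 km.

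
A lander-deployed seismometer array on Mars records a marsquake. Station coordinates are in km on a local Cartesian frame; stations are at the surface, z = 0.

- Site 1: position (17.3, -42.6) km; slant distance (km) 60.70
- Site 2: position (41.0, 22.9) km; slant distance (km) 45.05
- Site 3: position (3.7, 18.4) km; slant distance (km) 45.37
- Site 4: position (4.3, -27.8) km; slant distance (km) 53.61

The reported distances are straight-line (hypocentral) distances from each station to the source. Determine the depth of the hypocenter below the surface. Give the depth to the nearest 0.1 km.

z ≈ 37.7 km

Each station gives a sphere (x−x_i)² + (y−y_i)² + z² = d_i² (stations at z=0).
Subtracting the Site 1 sphere from Site 2 and Site 3: z² cancels, leaving linear equations in x and y:
47.4 x + 131.0 y = 1746.35
-27.2 x + 122.0 y = -135.75
Solving: x ≈ 24.699, y ≈ 4.394 km (keep extra digits for the depth step; rounded: 24.7, 4.4).
Then from the Site 1 sphere: z² = 60.70² − (x − 17.3)² − (y + 42.6)² with x = 24.699, y = 4.394, so z ≈ 37.700 ≈ 37.7 km.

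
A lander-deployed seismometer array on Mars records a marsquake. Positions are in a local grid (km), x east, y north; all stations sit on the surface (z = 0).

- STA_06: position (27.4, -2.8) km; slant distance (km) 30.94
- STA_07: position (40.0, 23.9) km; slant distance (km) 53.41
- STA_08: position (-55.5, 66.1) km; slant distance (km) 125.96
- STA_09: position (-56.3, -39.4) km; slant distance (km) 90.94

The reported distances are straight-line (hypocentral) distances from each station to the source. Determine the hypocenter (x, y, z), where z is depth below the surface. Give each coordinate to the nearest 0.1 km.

(30.2, -23.3, 23.0)

Each station gives a sphere (x−x_i)² + (y−y_i)² + z² = d_i² (stations at z=0).
Subtracting the STA_06 sphere from STA_07 and STA_08: z² cancels, leaving linear equations in x and y:
25.2 x + 53.4 y = -482.73
-165.8 x + 137.8 y = -8217.78
Solving: x ≈ 30.204, y ≈ -23.294 km (keep extra digits for the depth step; rounded: 30.2, -23.3).
Then from the STA_06 sphere: z² = 30.94² − (x − 27.4)² − (y + 2.8)² with x = 30.204, y = -23.294, so z ≈ 23.009 ≈ 23.0 km.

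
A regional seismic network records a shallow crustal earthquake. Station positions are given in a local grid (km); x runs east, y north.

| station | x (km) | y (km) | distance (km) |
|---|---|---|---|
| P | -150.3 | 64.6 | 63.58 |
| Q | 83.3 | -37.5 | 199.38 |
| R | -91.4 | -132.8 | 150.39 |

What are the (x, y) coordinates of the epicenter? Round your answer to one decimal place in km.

(-108.6, 16.6)

Circle about each station: (x + 150.3)² + (y − 64.6)² = 63.58²; (x − 83.3)² + (y + 37.5)² = 199.38²; (x + 91.4)² + (y + 132.8)² = 150.39².
Subtracting pairs of circle equations eliminates x²+y² and gives linear equations (the radical axes):
467.2 x − 204.2 y = -54128.08
117.8 x − 394.8 y = -19348.19
Solving the 2×2 system: x ≈ -108.6, y ≈ 16.6 km.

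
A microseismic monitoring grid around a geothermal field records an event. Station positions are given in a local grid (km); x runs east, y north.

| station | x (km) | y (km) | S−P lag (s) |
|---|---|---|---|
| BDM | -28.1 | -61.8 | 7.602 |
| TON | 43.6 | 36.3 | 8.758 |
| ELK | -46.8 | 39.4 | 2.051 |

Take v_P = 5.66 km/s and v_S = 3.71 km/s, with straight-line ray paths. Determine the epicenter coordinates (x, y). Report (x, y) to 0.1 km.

-48.8 km east, 17.4 km north

Distance from S−P lag: d = Δt · v_P v_S / (v_P − v_S) = Δt · (5.66·3.71)/(5.66−3.71) ≈ 10.7685·Δt.
So d_BDM = 81.86, d_TON = 94.31, d_ELK = 22.09 km.
Circle about each station: (x + 28.1)² + (y + 61.8)² = 81.86²; (x − 43.6)² + (y − 36.3)² = 94.31²; (x + 46.8)² + (y − 39.4)² = 22.09².
Subtracting pairs of circle equations eliminates x²+y² and gives linear equations (the radical axes):
143.4 x + 196.2 y = -3583.52
-37.4 x + 202.4 y = 5346.84
Solving the 2×2 system: x ≈ -48.8, y ≈ 17.4 km.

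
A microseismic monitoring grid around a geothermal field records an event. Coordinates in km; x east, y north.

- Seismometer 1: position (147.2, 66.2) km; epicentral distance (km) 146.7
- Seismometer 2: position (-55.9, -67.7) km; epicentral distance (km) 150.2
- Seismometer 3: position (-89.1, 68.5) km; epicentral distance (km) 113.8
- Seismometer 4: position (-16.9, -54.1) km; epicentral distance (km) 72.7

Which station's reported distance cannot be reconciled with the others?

Seismometer 2

Solve using three stations at a time. Using Seismometer 1, Seismometer 3, Seismometer 4 (subtract circle equations pairwise → linear system) gives (x, y) ≈ (10.4, 13.3).
Distances from that point to each station vs reported:
  Seismometer 1: calculated 146.7 vs reported 146.7 → residual 0.0 km
  Seismometer 2: calculated 104.6 vs reported 150.2 → residual 45.6 km
  Seismometer 3: calculated 113.8 vs reported 113.8 → residual 0.0 km
  Seismometer 4: calculated 72.7 vs reported 72.7 → residual 0.0 km
Seismometer 1, Seismometer 3, Seismometer 4 are mutually consistent (residuals ≈ 0); Seismometer 2 is off by 45.6 km.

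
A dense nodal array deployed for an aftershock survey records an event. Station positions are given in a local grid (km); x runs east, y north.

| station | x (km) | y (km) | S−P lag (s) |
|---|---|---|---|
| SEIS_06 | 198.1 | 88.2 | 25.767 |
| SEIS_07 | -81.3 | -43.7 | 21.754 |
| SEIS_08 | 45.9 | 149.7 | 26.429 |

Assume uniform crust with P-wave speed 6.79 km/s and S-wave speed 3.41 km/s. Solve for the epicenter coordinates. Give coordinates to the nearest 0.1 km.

x ≈ 67.1 km, y ≈ -30.1 km

Distance from S−P lag: d = Δt · v_P v_S / (v_P − v_S) = Δt · (6.79·3.41)/(6.79−3.41) ≈ 6.8503·Δt.
So d_SEIS_06 = 176.51, d_SEIS_07 = 149.02, d_SEIS_08 = 181.05 km.
Circle about each station: (x − 198.1)² + (y − 88.2)² = 176.51²; (x + 81.3)² + (y + 43.7)² = 149.02²; (x − 45.9)² + (y − 149.7)² = 181.05².
Subtracting the SEIS_06 equation from the SEIS_07 and SEIS_08 equations removes the quadratic terms:
-558.8 x − 263.8 y = -29554.65
-304.4 x + 123.0 y = -24129.27
Solving the 2×2 system: x ≈ 67.1, y ≈ -30.1 km.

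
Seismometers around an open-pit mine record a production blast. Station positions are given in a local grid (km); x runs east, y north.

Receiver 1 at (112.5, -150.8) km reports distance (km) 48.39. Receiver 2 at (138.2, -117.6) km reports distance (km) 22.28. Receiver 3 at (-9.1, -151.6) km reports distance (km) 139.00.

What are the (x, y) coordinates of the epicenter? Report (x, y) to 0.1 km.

121.2 km east, -103.2 km north

Circle about each station: (x − 112.5)² + (y + 150.8)² = 48.39²; (x − 138.2)² + (y + 117.6)² = 22.28²; (x + 9.1)² + (y + 151.6)² = 139.00².
Subtracting pairs of circle equations eliminates x²+y² and gives linear equations (the radical axes):
51.4 x + 66.4 y = -622.70
-243.2 x − 1.6 y = -29310.93
Solving the 2×2 system: x ≈ 121.2, y ≈ -103.2 km.
Check against Receiver 1 (with the unrounded x, y): √((x − 112.5)²+(y + 150.8)²) = 48.39 ≈ 48.39 km. ✓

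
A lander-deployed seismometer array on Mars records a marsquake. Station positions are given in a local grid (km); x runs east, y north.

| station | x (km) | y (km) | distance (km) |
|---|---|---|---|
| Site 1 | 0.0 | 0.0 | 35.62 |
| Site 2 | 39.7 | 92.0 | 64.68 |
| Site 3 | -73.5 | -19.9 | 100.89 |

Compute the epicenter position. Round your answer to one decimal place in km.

Circle about each station: x² + y² = 35.62²; (x − 39.7)² + (y − 92.0)² = 64.68²; (x + 73.5)² + (y + 19.9)² = 100.89².
Subtracting the Site 1 equation from the Site 2 and Site 3 equations removes the quadratic terms:
79.4 x + 184.0 y = 7125.37
-147.0 x − 39.8 y = -3111.75
Solving the 2×2 system: x ≈ 12.1, y ≈ 33.5 km.
Check against Site 1 (with the unrounded x, y): √(x²+y²) = 35.62 ≈ 35.62 km. ✓

x ≈ 12.1 km, y ≈ 33.5 km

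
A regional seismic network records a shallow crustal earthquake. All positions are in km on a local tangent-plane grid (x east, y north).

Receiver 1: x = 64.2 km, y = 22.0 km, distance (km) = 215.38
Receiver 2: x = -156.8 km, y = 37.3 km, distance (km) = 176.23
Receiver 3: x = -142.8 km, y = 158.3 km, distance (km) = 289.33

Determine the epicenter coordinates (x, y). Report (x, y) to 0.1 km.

Circle about each station: (x − 64.2)² + (y − 22.0)² = 215.38²; (x + 156.8)² + (y − 37.3)² = 176.23²; (x + 142.8)² + (y − 158.3)² = 289.33².
Subtracting the Receiver 1 equation from the Receiver 2 and Receiver 3 equations removes the quadratic terms:
-442.0 x + 30.6 y = 36703.42
-414.0 x + 272.6 y = 3521.79
Solving the 2×2 system: x ≈ -91.8, y ≈ -126.5 km.

x ≈ -91.8 km, y ≈ -126.5 km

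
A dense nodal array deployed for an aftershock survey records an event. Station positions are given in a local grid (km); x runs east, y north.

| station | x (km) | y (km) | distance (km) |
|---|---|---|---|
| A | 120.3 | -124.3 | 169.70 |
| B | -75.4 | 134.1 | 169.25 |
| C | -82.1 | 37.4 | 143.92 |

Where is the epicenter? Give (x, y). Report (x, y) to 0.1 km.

Circle about each station: (x − 120.3)² + (y + 124.3)² = 169.70²; (x + 75.4)² + (y − 134.1)² = 169.25²; (x + 82.1)² + (y − 37.4)² = 143.92².
Subtracting the A equation from the B and C equations removes the quadratic terms:
-391.4 x + 516.8 y = -6102.08
-404.8 x + 323.4 y = -13698.29
Solving the 2×2 system: x ≈ 61.8, y ≈ 35.0 km.

61.8 km east, 35.0 km north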